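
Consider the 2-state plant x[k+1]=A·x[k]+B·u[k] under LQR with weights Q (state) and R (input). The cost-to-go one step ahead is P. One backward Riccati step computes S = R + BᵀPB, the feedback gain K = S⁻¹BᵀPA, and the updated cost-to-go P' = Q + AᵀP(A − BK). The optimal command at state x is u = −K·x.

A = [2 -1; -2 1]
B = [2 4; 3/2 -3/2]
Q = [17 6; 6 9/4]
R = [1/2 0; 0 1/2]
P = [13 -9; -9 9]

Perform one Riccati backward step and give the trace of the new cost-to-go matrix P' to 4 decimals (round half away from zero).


BᵀP = [12.5000 -4.5000; 65.5000 -49.5000]
S = R + BᵀPB = [1/2 0; 0 1/2] + [18.2500 56.7500; 56.7500 336.2500] = [18.7500 56.7500; 56.7500 336.7500]
BᵀPA = [34.0000 -17.0000; 230.0000 -115.0000]
K = S⁻¹·BᵀPA = [-0.5182 0.2591; 0.7703 -0.3852]
A−BK = [-0.0449 0.0225; -0.0672 0.0336]
AᵀP(A−BK) = [0.4435 -0.2218; -0.2218 0.1109]
P' = Q + AᵀP(A−BK) = [17.4435 5.7782; 5.7782 2.3609]
tr(P') = 19.8044

19.8044


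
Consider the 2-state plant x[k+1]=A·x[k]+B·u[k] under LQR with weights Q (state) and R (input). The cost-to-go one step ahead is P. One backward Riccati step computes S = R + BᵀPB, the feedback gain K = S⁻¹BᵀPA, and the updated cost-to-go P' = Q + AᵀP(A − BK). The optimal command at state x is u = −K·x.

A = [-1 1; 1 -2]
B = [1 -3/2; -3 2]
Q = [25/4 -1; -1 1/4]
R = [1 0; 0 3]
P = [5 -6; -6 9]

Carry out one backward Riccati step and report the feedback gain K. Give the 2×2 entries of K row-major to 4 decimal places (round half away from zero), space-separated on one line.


-0.3083 0.5693 0.1799 -0.1888

BᵀP = [23.0000 -33.0000; -19.5000 27.0000]
S = R + BᵀPB = [1 0; 0 3] + [122.0000 -100.5000; -100.5000 83.2500] = [123.0000 -100.5000; -100.5000 86.2500]
BᵀPA = [-56.0000 89.0000; 46.5000 -73.5000]
K = S⁻¹·BᵀPA = [-0.3083 0.5693; 0.1799 -0.1888]
A−BK = [-0.4218 0.1475; -0.2847 0.0855]
AᵀP(A−BK) = [0.3702 -0.3392; -0.3392 0.4543]
P' = Q + AᵀP(A−BK) = [6.6202 -1.3392; -1.3392 0.7043]
tr(P') = 7.3245


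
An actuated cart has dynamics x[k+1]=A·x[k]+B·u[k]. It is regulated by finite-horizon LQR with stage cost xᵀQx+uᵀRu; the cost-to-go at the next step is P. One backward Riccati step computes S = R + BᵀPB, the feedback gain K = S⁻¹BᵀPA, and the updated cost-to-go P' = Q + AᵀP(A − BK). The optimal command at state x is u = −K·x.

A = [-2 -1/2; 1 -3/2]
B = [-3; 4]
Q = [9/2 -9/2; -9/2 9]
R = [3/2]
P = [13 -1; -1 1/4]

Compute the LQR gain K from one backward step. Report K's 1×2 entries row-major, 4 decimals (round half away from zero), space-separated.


BᵀP = [-43.0000 4.0000]
S = R + BᵀPB = [3/2] + [145.0000] = [146.5000]
BᵀPA = [90.0000 15.5000]
K = S⁻¹·BᵀPA = [0.6143 0.1058]
A−BK = [-0.1570 -0.1826; -1.4573 -1.9232]
AᵀP(A−BK) = [0.9599 0.6028; 0.6028 0.6726]
P' = Q + AᵀP(A−BK) = [5.4599 -3.8972; -3.8972 9.6726]
tr(P') = 15.1325

0.6143 0.1058


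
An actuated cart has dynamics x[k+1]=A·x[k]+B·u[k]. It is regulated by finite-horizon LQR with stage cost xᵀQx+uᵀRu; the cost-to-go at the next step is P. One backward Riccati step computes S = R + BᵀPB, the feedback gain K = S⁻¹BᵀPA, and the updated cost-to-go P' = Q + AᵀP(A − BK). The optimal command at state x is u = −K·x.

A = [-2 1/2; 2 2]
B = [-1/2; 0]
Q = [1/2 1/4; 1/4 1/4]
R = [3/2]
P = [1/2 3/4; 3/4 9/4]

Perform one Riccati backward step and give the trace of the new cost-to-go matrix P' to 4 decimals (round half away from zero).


15.8654

BᵀP = [-0.2500 -0.3750]
S = R + BᵀPB = [3/2] + [0.1250] = [1.6250]
BᵀPA = [-0.2500 -0.8750]
K = S⁻¹·BᵀPA = [-0.1538 -0.5385]
A−BK = [-2.0769 0.2308; 2.0000 2.0000]
AᵀP(A−BK) = [4.9615 6.1154; 6.1154 10.1538]
P' = Q + AᵀP(A−BK) = [5.4615 6.3654; 6.3654 10.4038]
tr(P') = 15.8654


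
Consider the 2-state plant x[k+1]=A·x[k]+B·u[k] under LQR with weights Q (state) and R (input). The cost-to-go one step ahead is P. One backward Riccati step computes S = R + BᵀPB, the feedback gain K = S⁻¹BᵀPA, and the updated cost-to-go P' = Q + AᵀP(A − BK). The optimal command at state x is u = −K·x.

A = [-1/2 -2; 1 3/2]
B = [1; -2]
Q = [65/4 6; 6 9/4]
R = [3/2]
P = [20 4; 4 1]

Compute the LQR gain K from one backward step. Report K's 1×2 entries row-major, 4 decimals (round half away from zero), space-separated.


BᵀP = [12.0000 2.0000]
S = R + BᵀPB = [3/2] + [8.0000] = [9.5000]
BᵀPA = [-4.0000 -21.0000]
K = S⁻¹·BᵀPA = [-0.4211 -2.2105]
A−BK = [-0.0789 0.2105; 0.1579 -2.9211]
AᵀP(A−BK) = [0.3158 1.6579; 1.6579 11.8289]
P' = Q + AᵀP(A−BK) = [16.5658 7.6579; 7.6579 14.0789]
tr(P') = 30.6447

-0.4211 -2.2105


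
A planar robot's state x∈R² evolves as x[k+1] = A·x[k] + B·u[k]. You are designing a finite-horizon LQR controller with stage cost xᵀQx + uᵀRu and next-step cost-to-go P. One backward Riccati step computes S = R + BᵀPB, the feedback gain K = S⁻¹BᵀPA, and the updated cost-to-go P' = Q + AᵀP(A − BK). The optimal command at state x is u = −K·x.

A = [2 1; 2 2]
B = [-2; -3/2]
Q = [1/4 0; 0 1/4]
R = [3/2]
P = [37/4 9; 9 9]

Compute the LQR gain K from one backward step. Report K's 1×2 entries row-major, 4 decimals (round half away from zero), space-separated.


BᵀP = [-32.0000 -31.5000]
S = R + BᵀPB = [3/2] + [111.2500] = [112.7500]
BᵀPA = [-127.0000 -95.0000]
K = S⁻¹·BᵀPA = [-1.1264 -0.8426]
A−BK = [-0.2528 -0.6851; 0.3104 0.7361]
AᵀP(A−BK) = [1.9490 1.4933; 1.4933 1.2057]
P' = Q + AᵀP(A−BK) = [2.1990 1.4933; 1.4933 1.4557]
tr(P') = 3.6547

-1.1264 -0.8426


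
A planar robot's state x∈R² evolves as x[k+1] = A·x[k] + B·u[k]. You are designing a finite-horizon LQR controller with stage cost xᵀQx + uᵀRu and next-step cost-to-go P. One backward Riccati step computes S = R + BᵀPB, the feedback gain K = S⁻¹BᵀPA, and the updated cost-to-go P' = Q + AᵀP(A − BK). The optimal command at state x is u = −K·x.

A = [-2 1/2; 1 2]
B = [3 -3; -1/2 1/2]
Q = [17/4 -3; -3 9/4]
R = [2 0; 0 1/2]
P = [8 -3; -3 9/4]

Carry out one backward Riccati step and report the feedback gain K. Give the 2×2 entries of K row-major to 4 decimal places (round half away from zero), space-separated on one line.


-0.1492 -0.0183 0.5966 0.0732

BᵀP = [25.5000 -10.1250; -25.5000 10.1250]
S = R + BᵀPB = [2 0; 0 1/2] + [81.5625 -81.5625; -81.5625 81.5625] = [83.5625 -81.5625; -81.5625 82.0625]
BᵀPA = [-61.1250 -7.5000; 61.1250 7.5000]
K = S⁻¹·BᵀPA = [-0.1492 -0.0183; 0.5966 0.0732]
A−BK = [0.2373 0.7745; 0.6271 1.9542]
AᵀP(A−BK) = [0.6649 1.4067; 1.4067 4.3137]
P' = Q + AᵀP(A−BK) = [4.9149 -1.5933; -1.5933 6.5637]
tr(P') = 11.4786


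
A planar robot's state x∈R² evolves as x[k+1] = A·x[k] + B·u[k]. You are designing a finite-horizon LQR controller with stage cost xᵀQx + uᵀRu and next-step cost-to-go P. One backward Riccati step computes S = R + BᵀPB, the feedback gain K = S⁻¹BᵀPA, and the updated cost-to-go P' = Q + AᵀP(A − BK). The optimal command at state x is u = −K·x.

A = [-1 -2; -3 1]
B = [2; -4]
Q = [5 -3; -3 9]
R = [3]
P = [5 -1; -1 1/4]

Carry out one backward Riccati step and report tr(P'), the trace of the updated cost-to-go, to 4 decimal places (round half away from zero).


16.5698

BᵀP = [14.0000 -3.0000]
S = R + BᵀPB = [3] + [40.0000] = [43.0000]
BᵀPA = [-5.0000 -31.0000]
K = S⁻¹·BᵀPA = [-0.1163 -0.7209]
A−BK = [-0.7674 -0.5581; -3.4651 -1.8837]
AᵀP(A−BK) = [0.6686 0.6453; 0.6453 1.9012]
P' = Q + AᵀP(A−BK) = [5.6686 -2.3547; -2.3547 10.9012]
tr(P') = 16.5698


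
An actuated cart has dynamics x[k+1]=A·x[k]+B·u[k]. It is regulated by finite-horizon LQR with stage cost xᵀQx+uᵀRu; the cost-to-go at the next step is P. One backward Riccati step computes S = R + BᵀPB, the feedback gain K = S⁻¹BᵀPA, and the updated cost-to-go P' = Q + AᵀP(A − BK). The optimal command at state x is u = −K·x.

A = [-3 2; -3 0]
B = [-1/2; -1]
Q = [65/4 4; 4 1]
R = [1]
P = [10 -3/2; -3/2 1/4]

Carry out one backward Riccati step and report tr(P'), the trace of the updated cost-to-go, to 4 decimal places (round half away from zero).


BᵀP = [-3.5000 0.5000]
S = R + BᵀPB = [1] + [1.2500] = [2.2500]
BᵀPA = [9.0000 -7.0000]
K = S⁻¹·BᵀPA = [4.0000 -3.1111]
A−BK = [-1.0000 0.4444; 1.0000 -3.1111]
AᵀP(A−BK) = [29.2500 -23.0000; -23.0000 18.2222]
P' = Q + AᵀP(A−BK) = [45.5000 -19.0000; -19.0000 19.2222]
tr(P') = 64.7222

64.7222


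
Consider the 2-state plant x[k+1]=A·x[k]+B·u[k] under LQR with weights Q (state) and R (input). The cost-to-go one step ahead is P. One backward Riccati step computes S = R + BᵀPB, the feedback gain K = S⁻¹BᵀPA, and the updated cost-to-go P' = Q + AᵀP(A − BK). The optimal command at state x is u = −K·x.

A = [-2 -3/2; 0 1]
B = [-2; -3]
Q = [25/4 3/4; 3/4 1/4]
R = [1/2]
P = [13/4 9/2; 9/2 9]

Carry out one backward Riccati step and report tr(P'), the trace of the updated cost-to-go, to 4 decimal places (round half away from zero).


BᵀP = [-20.0000 -36.0000]
S = R + BᵀPB = [1/2] + [148.0000] = [148.5000]
BᵀPA = [40.0000 -6.0000]
K = S⁻¹·BᵀPA = [0.2694 -0.0404]
A−BK = [-1.4613 -1.5808; 0.8081 0.8788]
AᵀP(A−BK) = [2.2256 2.3662; 2.3662 2.5701]
P' = Q + AᵀP(A−BK) = [8.4756 3.1162; 3.1162 2.8201]
tr(P') = 11.2957

11.2957


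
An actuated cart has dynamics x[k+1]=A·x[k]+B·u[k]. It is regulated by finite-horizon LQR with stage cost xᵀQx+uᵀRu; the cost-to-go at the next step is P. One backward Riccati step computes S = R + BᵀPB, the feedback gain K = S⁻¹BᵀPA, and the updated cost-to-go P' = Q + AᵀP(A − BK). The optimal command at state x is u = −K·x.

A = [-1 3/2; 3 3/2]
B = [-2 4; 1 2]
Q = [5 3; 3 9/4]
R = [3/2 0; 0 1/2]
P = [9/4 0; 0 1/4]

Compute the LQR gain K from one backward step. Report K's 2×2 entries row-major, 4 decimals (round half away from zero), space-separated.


BᵀP = [-4.5000 0.2500; 9.0000 0.5000]
S = R + BᵀPB = [3/2 0; 0 1/2] + [9.2500 -17.5000; -17.5000 37.0000] = [10.7500 -17.5000; -17.5000 37.5000]
BᵀPA = [5.2500 -6.3750; -7.5000 14.2500]
K = S⁻¹·BᵀPA = [0.6774 0.1065; 0.1161 0.4297]
A−BK = [-0.1097 -0.0058; 2.0903 0.5342]
AᵀP(A−BK) = [1.8145 0.4137; 0.4137 0.1807]
P' = Q + AᵀP(A−BK) = [6.8145 3.4137; 3.4137 2.4307]
tr(P') = 9.2452

0.6774 0.1065 0.1161 0.4297


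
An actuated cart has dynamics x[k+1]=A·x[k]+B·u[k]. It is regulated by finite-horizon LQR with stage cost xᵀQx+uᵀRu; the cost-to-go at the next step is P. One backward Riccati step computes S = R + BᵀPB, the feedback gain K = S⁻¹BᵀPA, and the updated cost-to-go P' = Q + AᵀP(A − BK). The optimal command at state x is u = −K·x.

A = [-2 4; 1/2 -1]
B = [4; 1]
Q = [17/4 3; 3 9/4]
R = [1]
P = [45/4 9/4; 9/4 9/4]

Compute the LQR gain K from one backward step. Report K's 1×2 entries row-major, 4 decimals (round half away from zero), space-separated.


BᵀP = [47.2500 11.2500]
S = R + BᵀPB = [1] + [200.2500] = [201.2500]
BᵀPA = [-88.8750 177.7500]
K = S⁻¹·BᵀPA = [-0.4416 0.8832]
A−BK = [-0.2335 0.4671; 0.9416 -1.8832]
AᵀP(A−BK) = [1.8140 -3.6280; -3.6280 7.2559]
P' = Q + AᵀP(A−BK) = [6.0640 -0.6280; -0.6280 9.5059]
tr(P') = 15.5699

-0.4416 0.8832


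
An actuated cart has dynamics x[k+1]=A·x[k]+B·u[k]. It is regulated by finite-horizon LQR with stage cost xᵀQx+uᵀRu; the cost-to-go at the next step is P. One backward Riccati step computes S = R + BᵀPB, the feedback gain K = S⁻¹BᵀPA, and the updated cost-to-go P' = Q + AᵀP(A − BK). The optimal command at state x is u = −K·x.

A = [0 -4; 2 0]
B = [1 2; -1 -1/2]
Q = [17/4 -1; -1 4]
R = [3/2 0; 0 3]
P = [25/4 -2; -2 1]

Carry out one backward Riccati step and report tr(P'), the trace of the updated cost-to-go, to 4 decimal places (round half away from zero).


BᵀP = [8.2500 -3.0000; 13.5000 -4.5000]
S = R + BᵀPB = [3/2 0; 0 3] + [11.2500 18.0000; 18.0000 29.2500] = [12.7500 18.0000; 18.0000 32.2500]
BᵀPA = [-6.0000 -33.0000; -9.0000 -54.0000]
K = S⁻¹·BᵀPA = [-0.3613 -1.0581; -0.0774 -1.0839]
A−BK = [0.5161 -0.7742; 1.6000 -1.6000]
AᵀP(A−BK) = [1.1355 -0.1032; -0.1032 6.5548]
P' = Q + AᵀP(A−BK) = [5.3855 -1.1032; -1.1032 10.5548]
tr(P') = 15.9403

15.9403


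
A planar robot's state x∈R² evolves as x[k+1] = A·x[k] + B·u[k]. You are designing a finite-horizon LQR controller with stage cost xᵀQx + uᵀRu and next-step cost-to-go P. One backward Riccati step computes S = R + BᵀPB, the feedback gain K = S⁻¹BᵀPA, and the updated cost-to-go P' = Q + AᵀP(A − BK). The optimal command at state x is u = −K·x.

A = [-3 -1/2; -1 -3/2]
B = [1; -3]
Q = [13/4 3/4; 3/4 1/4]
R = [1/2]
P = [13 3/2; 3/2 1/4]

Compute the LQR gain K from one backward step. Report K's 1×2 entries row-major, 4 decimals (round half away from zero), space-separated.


BᵀP = [8.5000 0.7500]
S = R + BᵀPB = [1/2] + [6.2500] = [6.7500]
BᵀPA = [-26.2500 -5.3750]
K = S⁻¹·BᵀPA = [-3.8889 -0.7963]
A−BK = [0.8889 0.2963; -12.6667 -3.8889]
AᵀP(A−BK) = [24.1667 6.4722; 6.4722 1.7824]
P' = Q + AᵀP(A−BK) = [27.4167 7.2222; 7.2222 2.0324]
tr(P') = 29.4491

-3.8889 -0.7963


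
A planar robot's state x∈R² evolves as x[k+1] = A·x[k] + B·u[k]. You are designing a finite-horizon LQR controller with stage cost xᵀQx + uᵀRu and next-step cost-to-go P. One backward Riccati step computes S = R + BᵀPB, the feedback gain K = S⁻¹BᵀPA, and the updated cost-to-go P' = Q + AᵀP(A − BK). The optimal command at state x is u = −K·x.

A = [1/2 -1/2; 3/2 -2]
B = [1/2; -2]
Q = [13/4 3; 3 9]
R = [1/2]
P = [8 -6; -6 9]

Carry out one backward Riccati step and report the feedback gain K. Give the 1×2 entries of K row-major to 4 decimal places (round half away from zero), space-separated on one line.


BᵀP = [16.0000 -21.0000]
S = R + BᵀPB = [1/2] + [50.0000] = [50.5000]
BᵀPA = [-23.5000 34.0000]
K = S⁻¹·BᵀPA = [-0.4653 0.6733]
A−BK = [0.7327 -0.8366; 0.5693 -0.6535]
AᵀP(A−BK) = [2.3144 -2.6782; -2.6782 3.1089]
P' = Q + AᵀP(A−BK) = [5.5644 0.3218; 0.3218 12.1089]
tr(P') = 17.6733

-0.4653 0.6733


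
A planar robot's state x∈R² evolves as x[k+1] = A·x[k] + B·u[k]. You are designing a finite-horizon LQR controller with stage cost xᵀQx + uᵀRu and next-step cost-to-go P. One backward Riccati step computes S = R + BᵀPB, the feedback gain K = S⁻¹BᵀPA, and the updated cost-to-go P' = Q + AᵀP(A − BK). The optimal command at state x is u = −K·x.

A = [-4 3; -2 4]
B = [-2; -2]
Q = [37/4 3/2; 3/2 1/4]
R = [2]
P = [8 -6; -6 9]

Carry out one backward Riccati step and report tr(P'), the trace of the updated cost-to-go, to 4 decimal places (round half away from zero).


54.9545

BᵀP = [-4.0000 -6.0000]
S = R + BᵀPB = [2] + [20.0000] = [22.0000]
BᵀPA = [28.0000 -36.0000]
K = S⁻¹·BᵀPA = [1.2727 -1.6364]
A−BK = [-1.4545 -0.2727; 0.5455 0.7273]
AᵀP(A−BK) = [32.3636 9.8182; 9.8182 13.0909]
P' = Q + AᵀP(A−BK) = [41.6136 11.3182; 11.3182 13.3409]
tr(P') = 54.9545


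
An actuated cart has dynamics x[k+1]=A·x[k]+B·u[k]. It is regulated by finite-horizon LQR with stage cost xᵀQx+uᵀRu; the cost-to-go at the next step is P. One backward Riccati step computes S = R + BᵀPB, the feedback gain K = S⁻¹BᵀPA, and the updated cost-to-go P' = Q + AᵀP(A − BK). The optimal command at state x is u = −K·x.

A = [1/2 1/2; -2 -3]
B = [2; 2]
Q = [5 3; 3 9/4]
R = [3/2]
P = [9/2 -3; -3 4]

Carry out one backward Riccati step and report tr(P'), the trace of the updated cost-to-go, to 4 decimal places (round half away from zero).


74.1957

BᵀP = [3.0000 2.0000]
S = R + BᵀPB = [3/2] + [10.0000] = [11.5000]
BᵀPA = [-2.5000 -4.5000]
K = S⁻¹·BᵀPA = [-0.2174 -0.3913]
A−BK = [0.9348 1.2826; -1.5652 -2.2174]
AᵀP(A−BK) = [22.5815 31.6467; 31.6467 44.3641]
P' = Q + AᵀP(A−BK) = [27.5815 34.6467; 34.6467 46.6141]
tr(P') = 74.1957


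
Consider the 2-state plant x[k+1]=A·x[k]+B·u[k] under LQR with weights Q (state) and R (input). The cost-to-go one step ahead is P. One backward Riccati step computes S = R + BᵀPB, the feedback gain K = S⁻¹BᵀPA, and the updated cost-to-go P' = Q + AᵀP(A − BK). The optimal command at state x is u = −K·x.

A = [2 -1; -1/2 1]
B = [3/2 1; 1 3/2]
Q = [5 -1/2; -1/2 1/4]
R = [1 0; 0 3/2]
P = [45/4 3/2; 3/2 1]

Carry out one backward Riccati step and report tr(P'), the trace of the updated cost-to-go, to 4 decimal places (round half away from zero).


BᵀP = [18.3750 3.2500; 13.5000 3.0000]
S = R + BᵀPB = [1 0; 0 3/2] + [30.8125 23.2500; 23.2500 18.0000] = [31.8125 23.2500; 23.2500 19.5000]
BᵀPA = [35.1250 -15.1250; 25.5000 -10.5000]
K = S⁻¹·BᵀPA = [1.1539 -0.6369; -0.0682 0.2209]
A−BK = [0.3373 -0.2656; -1.5517 1.3055]
AᵀP(A−BK) = [3.4559 -2.5123; -2.5123 1.9365]
P' = Q + AᵀP(A−BK) = [8.4559 -3.0123; -3.0123 2.1865]
tr(P') = 10.6425

10.6425


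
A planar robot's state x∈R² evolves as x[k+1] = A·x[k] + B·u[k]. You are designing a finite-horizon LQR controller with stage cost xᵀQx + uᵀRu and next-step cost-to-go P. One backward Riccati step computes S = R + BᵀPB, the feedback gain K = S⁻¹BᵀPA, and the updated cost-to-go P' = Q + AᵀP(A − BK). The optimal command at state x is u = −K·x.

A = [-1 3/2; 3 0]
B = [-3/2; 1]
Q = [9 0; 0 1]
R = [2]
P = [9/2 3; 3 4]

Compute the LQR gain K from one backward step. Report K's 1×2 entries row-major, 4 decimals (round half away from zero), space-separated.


0.3158 -0.7895

BᵀP = [-3.7500 -0.5000]
S = R + BᵀPB = [2] + [5.1250] = [7.1250]
BᵀPA = [2.2500 -5.6250]
K = S⁻¹·BᵀPA = [0.3158 -0.7895]
A−BK = [-0.5263 0.3158; 2.6842 0.7895]
AᵀP(A−BK) = [21.7895 8.5263; 8.5263 5.6842]
P' = Q + AᵀP(A−BK) = [30.7895 8.5263; 8.5263 6.6842]
tr(P') = 37.4737


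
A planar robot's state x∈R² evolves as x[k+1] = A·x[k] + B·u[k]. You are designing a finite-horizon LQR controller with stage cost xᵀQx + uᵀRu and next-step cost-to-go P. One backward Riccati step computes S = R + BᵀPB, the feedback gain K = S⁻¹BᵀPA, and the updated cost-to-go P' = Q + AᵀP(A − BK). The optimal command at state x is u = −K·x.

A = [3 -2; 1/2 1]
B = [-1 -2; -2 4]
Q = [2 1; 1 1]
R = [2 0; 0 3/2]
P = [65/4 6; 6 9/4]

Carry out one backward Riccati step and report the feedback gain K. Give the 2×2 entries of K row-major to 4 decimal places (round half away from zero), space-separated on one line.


-1.5748 0.7813 -0.6409 0.4110

BᵀP = [-28.2500 -10.5000; -8.5000 -3.0000]
S = R + BᵀPB = [2 0; 0 3/2] + [49.2500 14.5000; 14.5000 5.0000] = [51.2500 14.5000; 14.5000 6.5000]
BᵀPA = [-90.0000 46.0000; -27.0000 14.0000]
K = S⁻¹·BᵀPA = [-1.5748 0.7813; -0.6409 0.4110]
A−BK = [0.1434 -0.3967; -0.0860 0.9186]
AᵀP(A−BK) = [5.7789 -2.9630; -2.9630 1.5572]
P' = Q + AᵀP(A−BK) = [7.7789 -1.9630; -1.9630 2.5572]
tr(P') = 10.3362


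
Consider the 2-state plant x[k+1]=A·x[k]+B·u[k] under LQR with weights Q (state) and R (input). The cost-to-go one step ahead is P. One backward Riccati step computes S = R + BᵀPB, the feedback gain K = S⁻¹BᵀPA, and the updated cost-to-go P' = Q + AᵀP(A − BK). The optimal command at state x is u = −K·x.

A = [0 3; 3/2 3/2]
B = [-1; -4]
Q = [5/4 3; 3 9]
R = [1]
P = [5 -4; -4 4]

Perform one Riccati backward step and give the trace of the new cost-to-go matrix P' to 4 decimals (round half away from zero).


BᵀP = [11.0000 -12.0000]
S = R + BᵀPB = [1] + [37.0000] = [38.0000]
BᵀPA = [-18.0000 15.0000]
K = S⁻¹·BᵀPA = [-0.4737 0.3947]
A−BK = [-0.4737 3.3947; -0.3947 3.0789]
AᵀP(A−BK) = [0.4737 -1.8947; -1.8947 12.0789]
P' = Q + AᵀP(A−BK) = [1.7237 1.1053; 1.1053 21.0789]
tr(P') = 22.8026

22.8026


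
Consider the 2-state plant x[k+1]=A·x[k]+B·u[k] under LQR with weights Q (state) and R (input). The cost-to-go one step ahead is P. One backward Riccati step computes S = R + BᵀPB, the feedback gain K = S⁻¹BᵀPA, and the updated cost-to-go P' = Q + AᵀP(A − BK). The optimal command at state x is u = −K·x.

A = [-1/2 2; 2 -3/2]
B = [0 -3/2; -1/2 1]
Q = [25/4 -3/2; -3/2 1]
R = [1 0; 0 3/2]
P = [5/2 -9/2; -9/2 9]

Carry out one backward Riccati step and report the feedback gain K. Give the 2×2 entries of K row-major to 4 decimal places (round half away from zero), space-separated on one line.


-0.5663 0.5048 1.0520 -1.2202

BᵀP = [2.2500 -4.5000; -8.2500 15.7500]
S = R + BᵀPB = [1 0; 0 3/2] + [2.2500 -7.8750; -7.8750 28.1250] = [3.2500 -7.8750; -7.8750 29.6250]
BᵀPA = [-10.1250 11.2500; 35.6250 -40.1250]
K = S⁻¹·BᵀPA = [-0.5663 0.5048; 1.0520 -1.2202]
A−BK = [1.0780 0.1696; 0.6648 -0.0274]
AᵀP(A−BK) = [2.4138 -2.2927; -2.2927 2.6088]
P' = Q + AᵀP(A−BK) = [8.6638 -3.7927; -3.7927 3.6088]
tr(P') = 12.2726


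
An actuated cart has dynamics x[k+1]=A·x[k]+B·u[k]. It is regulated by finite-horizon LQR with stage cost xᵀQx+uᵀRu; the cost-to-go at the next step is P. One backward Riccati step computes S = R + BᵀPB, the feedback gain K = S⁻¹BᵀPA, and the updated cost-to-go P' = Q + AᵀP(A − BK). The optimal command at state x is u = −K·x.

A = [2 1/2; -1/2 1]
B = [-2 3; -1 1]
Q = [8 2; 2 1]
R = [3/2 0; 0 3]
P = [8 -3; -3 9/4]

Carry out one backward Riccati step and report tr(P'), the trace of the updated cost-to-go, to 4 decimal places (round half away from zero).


BᵀP = [-13.0000 3.7500; 21.0000 -6.7500]
S = R + BᵀPB = [3/2 0; 0 3] + [22.2500 -35.2500; -35.2500 56.2500] = [23.7500 -35.2500; -35.2500 59.2500]
BᵀPA = [-27.8750 -2.7500; 45.3750 3.7500]
K = S⁻¹·BᵀPA = [-0.3166 -0.1868; 0.5774 -0.0478]
A−BK = [-0.3656 0.2699; -1.3941 0.8610]
AᵀP(A−BK) = [3.5347 -1.4112; -1.4112 0.9157]
P' = Q + AᵀP(A−BK) = [11.5347 0.5888; 0.5888 1.9157]
tr(P') = 13.4505

13.4505


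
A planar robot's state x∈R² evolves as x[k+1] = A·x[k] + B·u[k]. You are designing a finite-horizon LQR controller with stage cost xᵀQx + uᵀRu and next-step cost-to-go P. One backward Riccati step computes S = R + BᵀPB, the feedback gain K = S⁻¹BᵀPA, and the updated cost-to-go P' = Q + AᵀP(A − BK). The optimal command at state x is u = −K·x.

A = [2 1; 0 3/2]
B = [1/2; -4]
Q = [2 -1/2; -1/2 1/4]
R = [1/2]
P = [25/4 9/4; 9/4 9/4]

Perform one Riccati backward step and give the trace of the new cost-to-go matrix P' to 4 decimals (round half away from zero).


BᵀP = [-5.8750 -7.8750]
S = R + BᵀPB = [1/2] + [28.5625] = [29.0625]
BᵀPA = [-11.7500 -17.6875]
K = S⁻¹·BᵀPA = [-0.4043 -0.6086]
A−BK = [2.2022 1.3043; -1.6172 -0.9344]
AᵀP(A−BK) = [20.2495 12.0989; 12.0989 7.2978]
P' = Q + AᵀP(A−BK) = [22.2495 11.5989; 11.5989 7.5478]
tr(P') = 29.7973

29.7973


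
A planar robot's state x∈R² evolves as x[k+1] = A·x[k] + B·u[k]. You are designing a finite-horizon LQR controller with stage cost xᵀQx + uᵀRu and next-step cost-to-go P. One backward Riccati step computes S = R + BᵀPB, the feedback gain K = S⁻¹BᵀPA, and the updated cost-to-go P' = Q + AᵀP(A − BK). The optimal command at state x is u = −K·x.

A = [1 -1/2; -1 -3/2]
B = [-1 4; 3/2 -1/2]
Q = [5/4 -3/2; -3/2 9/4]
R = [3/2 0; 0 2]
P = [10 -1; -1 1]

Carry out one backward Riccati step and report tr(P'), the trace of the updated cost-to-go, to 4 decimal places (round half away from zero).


5.0161

BᵀP = [-11.5000 2.5000; 40.5000 -4.5000]
S = R + BᵀPB = [3/2 0; 0 2] + [15.2500 -47.2500; -47.2500 164.2500] = [16.7500 -47.2500; -47.2500 166.2500]
BᵀPA = [-14.0000 2.0000; 45.0000 -13.5000]
K = S⁻¹·BᵀPA = [-0.3645 -0.5531; 0.1671 -0.2384]
A−BK = [-0.0328 -0.0995; -0.3697 -0.7896]
AᵀP(A−BK) = [0.3783 0.4846; 0.4846 1.1378]
P' = Q + AᵀP(A−BK) = [1.6283 -1.0154; -1.0154 3.3878]
tr(P') = 5.0161


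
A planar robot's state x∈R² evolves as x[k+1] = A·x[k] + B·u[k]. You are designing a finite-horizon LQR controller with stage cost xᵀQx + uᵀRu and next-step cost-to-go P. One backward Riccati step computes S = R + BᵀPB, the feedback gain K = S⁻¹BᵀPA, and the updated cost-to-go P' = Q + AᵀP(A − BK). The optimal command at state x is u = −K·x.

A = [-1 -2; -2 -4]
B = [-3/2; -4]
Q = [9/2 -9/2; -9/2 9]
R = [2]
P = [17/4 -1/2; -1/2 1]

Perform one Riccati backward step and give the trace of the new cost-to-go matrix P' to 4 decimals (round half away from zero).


17.3261

BᵀP = [-4.3750 -3.2500]
S = R + BᵀPB = [2] + [19.5625] = [21.5625]
BᵀPA = [10.8750 21.7500]
K = S⁻¹·BᵀPA = [0.5043 1.0087]
A−BK = [-0.2435 -0.4870; 0.0174 0.0348]
AᵀP(A−BK) = [0.7652 1.5304; 1.5304 3.0609]
P' = Q + AᵀP(A−BK) = [5.2652 -2.9696; -2.9696 12.0609]
tr(P') = 17.3261


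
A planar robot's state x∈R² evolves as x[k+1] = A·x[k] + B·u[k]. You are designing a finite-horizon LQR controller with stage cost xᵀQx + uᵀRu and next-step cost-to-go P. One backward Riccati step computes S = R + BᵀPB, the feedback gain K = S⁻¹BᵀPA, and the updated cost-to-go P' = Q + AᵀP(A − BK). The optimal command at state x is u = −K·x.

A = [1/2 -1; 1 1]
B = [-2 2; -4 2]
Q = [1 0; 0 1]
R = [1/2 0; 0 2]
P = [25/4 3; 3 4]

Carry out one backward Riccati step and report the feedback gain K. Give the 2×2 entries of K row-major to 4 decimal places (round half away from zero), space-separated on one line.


-0.2351 -0.4454 0.0206 -0.6854

BᵀP = [-24.5000 -22.0000; 18.5000 14.0000]
S = R + BᵀPB = [1/2 0; 0 2] + [137.0000 -93.0000; -93.0000 65.0000] = [137.5000 -93.0000; -93.0000 67.0000]
BᵀPA = [-34.2500 2.5000; 23.2500 -4.5000]
K = S⁻¹·BᵀPA = [-0.2351 -0.4454; 0.0206 -0.6854]
A−BK = [-0.0115 -0.5200; 0.0182 0.5892]
AᵀP(A−BK) = [0.0294 0.0557; 0.0557 2.2791]
P' = Q + AᵀP(A−BK) = [1.0294 0.0557; 0.0557 3.2791]
tr(P') = 4.3085


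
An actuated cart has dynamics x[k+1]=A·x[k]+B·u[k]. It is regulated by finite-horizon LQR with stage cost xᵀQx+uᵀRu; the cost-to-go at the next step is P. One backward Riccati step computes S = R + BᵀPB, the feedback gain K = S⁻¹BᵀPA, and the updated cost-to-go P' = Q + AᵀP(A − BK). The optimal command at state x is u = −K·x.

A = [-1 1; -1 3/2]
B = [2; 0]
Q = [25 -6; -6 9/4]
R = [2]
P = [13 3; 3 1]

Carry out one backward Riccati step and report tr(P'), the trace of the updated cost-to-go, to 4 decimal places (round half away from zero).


29.8519

BᵀP = [26.0000 6.0000]
S = R + BᵀPB = [2] + [52.0000] = [54.0000]
BᵀPA = [-32.0000 35.0000]
K = S⁻¹·BᵀPA = [-0.5926 0.6481]
A−BK = [0.1852 -0.2963; -1.0000 1.5000]
AᵀP(A−BK) = [1.0370 -1.2593; -1.2593 1.5648]
P' = Q + AᵀP(A−BK) = [26.0370 -7.2593; -7.2593 3.8148]
tr(P') = 29.8519


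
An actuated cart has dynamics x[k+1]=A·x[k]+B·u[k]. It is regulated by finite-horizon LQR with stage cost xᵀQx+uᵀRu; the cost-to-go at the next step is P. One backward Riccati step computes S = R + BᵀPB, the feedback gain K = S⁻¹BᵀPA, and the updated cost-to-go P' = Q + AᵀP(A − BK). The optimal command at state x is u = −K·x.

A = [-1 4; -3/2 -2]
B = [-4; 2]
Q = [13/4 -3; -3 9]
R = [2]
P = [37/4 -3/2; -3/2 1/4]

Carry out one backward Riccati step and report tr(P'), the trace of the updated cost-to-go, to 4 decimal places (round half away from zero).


BᵀP = [-40.0000 6.5000]
S = R + BᵀPB = [2] + [173.0000] = [175.0000]
BᵀPA = [30.2500 -173.0000]
K = S⁻¹·BᵀPA = [0.1729 -0.9886]
A−BK = [-0.3086 0.0457; -1.8457 -0.0229]
AᵀP(A−BK) = [0.0836 -0.3457; -0.3457 1.9771]
P' = Q + AᵀP(A−BK) = [3.3336 -3.3457; -3.3457 10.9771]
tr(P') = 14.3107

14.3107


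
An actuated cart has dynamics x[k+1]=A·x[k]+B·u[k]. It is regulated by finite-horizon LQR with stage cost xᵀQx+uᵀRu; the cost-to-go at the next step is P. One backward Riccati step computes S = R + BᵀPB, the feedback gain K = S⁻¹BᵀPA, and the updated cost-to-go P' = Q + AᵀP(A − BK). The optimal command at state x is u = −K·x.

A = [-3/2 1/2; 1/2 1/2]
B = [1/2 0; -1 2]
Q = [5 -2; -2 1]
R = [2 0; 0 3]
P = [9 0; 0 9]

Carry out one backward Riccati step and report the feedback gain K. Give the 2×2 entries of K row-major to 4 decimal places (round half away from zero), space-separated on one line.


BᵀP = [4.5000 -9.0000; 0.0000 18.0000]
S = R + BᵀPB = [2 0; 0 3] + [11.2500 -18.0000; -18.0000 36.0000] = [13.2500 -18.0000; -18.0000 39.0000]
BᵀPA = [-11.2500 -2.2500; 9.0000 9.0000]
K = S⁻¹·BᵀPA = [-1.4358 0.3852; -0.4319 0.4086]
A−BK = [-0.7821 0.3074; -0.0720 0.0681]
AᵀP(A−BK) = [10.2344 -3.8434; -3.8434 1.6897]
P' = Q + AᵀP(A−BK) = [15.2344 -5.8434; -5.8434 2.6897]
tr(P') = 17.9241

-1.4358 0.3852 -0.4319 0.4086


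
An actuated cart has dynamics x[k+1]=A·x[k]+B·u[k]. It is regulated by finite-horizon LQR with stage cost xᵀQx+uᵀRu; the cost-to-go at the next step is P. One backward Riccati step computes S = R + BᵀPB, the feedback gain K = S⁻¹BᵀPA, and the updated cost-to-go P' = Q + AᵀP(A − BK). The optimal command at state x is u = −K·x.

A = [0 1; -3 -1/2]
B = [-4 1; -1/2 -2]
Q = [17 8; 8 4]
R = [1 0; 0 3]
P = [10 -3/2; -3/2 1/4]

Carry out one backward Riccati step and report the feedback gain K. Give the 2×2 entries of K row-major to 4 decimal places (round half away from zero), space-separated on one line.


BᵀP = [-39.2500 5.8750; 13.0000 -2.0000]
S = R + BᵀPB = [1 0; 0 3] + [154.0625 -51.0000; -51.0000 17.0000] = [155.0625 -51.0000; -51.0000 20.0000]
BᵀPA = [-17.6250 -42.1875; 6.0000 14.0000]
K = S⁻¹·BᵀPA = [-0.0930 -0.2594; 0.0630 0.0386]
A−BK = [-0.4348 -0.0761; -2.9205 -0.5525]
AᵀP(A−BK) = [0.2339 0.0720; 0.0720 0.0798]
P' = Q + AᵀP(A−BK) = [17.2339 8.0720; 8.0720 4.0798]
tr(P') = 21.3137

-0.0930 -0.2594 0.0630 0.0386


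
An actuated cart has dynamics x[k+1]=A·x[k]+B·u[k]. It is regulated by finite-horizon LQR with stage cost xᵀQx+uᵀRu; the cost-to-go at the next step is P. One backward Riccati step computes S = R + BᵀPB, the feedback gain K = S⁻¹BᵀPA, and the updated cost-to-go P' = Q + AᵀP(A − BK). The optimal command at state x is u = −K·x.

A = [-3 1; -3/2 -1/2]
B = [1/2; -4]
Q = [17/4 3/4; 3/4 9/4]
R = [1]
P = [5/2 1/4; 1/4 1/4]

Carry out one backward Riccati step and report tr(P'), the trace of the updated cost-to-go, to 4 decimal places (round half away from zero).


33.9544

BᵀP = [0.2500 -0.8750]
S = R + BᵀPB = [1] + [3.6250] = [4.6250]
BᵀPA = [0.5625 0.6875]
K = S⁻¹·BᵀPA = [0.1216 0.1486]
A−BK = [-3.0608 0.9257; -1.0135 0.0946]
AᵀP(A−BK) = [25.2441 -7.3961; -7.3961 2.2103]
P' = Q + AᵀP(A−BK) = [29.4941 -6.6461; -6.6461 4.4603]
tr(P') = 33.9544


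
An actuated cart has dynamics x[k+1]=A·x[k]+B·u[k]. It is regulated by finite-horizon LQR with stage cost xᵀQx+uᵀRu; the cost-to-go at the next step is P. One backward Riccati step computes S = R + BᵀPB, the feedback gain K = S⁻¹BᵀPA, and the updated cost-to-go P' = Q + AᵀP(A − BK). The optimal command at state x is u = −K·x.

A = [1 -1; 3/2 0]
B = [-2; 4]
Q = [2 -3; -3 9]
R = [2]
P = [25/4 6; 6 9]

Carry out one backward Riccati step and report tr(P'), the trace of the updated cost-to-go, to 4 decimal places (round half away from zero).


BᵀP = [11.5000 24.0000]
S = R + BᵀPB = [2] + [73.0000] = [75.0000]
BᵀPA = [47.5000 -11.5000]
K = S⁻¹·BᵀPA = [0.6333 -0.1533]
A−BK = [2.2667 -1.3067; -1.0333 0.6133]
AᵀP(A−BK) = [14.4167 -7.9667; -7.9667 4.4867]
P' = Q + AᵀP(A−BK) = [16.4167 -10.9667; -10.9667 13.4867]
tr(P') = 29.9033

29.9033


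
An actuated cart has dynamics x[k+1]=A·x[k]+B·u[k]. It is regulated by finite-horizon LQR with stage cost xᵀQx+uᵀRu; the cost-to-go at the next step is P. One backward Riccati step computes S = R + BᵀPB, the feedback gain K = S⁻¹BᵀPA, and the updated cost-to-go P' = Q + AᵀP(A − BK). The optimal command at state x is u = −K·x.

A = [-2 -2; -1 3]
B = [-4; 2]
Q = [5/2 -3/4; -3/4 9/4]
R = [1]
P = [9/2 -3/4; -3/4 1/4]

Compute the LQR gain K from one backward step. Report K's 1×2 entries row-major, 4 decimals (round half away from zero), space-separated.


BᵀP = [-19.5000 3.5000]
S = R + BᵀPB = [1] + [85.0000] = [86.0000]
BᵀPA = [35.5000 49.5000]
K = S⁻¹·BᵀPA = [0.4128 0.5756]
A−BK = [-0.3488 0.3023; -1.8256 1.8488]
AᵀP(A−BK) = [0.5959 -0.1831; -0.1831 0.7587]
P' = Q + AᵀP(A−BK) = [3.0959 -0.9331; -0.9331 3.0087]
tr(P') = 6.1047

0.4128 0.5756


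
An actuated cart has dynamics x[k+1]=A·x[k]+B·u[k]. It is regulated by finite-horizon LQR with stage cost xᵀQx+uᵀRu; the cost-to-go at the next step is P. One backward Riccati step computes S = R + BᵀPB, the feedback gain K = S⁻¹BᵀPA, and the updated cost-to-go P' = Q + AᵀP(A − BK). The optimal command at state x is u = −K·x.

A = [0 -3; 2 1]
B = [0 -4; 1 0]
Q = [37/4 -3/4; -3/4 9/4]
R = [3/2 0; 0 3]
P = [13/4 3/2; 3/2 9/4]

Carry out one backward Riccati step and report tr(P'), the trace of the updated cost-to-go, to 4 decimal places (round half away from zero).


16.7037

BᵀP = [1.5000 2.2500; -13.0000 -6.0000]
S = R + BᵀPB = [3/2 0; 0 3] + [2.2500 -6.0000; -6.0000 52.0000] = [3.7500 -6.0000; -6.0000 55.0000]
BᵀPA = [4.5000 -2.2500; -12.0000 33.0000]
K = S⁻¹·BᵀPA = [1.0308 0.4361; -0.1057 0.6476]
A−BK = [-0.4229 -0.4097; 0.9692 0.5639]
AᵀP(A−BK) = [3.0925 1.3084; 1.3084 2.1112]
P' = Q + AᵀP(A−BK) = [12.3425 0.5584; 0.5584 4.3612]
tr(P') = 16.7037


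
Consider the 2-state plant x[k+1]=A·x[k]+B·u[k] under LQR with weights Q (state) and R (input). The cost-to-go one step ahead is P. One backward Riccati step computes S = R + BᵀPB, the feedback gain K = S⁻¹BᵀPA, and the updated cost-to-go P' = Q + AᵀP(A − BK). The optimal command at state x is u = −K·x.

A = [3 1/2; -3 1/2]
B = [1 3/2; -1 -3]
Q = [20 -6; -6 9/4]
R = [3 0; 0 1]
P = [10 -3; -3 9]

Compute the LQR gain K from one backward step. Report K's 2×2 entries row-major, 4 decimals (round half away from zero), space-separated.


1.0332 0.4551 0.8301 -0.2206

BᵀP = [13.0000 -12.0000; 24.0000 -31.5000]
S = R + BᵀPB = [3 0; 0 1] + [25.0000 55.5000; 55.5000 130.5000] = [28.0000 55.5000; 55.5000 131.5000]
BᵀPA = [75.0000 0.5000; 166.5000 -3.7500]
K = S⁻¹·BᵀPA = [1.0332 0.4551; 0.8301 -0.2206]
A−BK = [0.7216 0.3758; 0.5235 0.2933]
AᵀP(A−BK) = [9.2991 4.0962; 4.0962 2.1952]
P' = Q + AᵀP(A−BK) = [29.2991 -1.9038; -1.9038 4.4452]
tr(P') = 33.7443


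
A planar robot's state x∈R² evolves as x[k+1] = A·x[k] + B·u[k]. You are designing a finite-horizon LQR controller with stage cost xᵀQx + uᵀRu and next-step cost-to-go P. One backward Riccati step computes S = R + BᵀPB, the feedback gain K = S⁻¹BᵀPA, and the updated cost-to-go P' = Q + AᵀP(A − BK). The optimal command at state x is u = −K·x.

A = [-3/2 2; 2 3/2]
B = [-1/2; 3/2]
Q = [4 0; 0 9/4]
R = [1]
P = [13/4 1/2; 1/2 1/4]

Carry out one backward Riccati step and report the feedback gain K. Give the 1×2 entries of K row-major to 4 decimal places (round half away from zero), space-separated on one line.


BᵀP = [-0.8750 0.1250]
S = R + BᵀPB = [1] + [0.6250] = [1.6250]
BᵀPA = [1.5625 -1.5625]
K = S⁻¹·BᵀPA = [0.9615 -0.9615]
A−BK = [-1.0192 1.5192; 0.5577 2.9423]
AᵀP(A−BK) = [3.8101 -6.6226; -6.6226 15.0601]
P' = Q + AᵀP(A−BK) = [7.8101 -6.6226; -6.6226 17.3101]
tr(P') = 25.1202

0.9615 -0.9615


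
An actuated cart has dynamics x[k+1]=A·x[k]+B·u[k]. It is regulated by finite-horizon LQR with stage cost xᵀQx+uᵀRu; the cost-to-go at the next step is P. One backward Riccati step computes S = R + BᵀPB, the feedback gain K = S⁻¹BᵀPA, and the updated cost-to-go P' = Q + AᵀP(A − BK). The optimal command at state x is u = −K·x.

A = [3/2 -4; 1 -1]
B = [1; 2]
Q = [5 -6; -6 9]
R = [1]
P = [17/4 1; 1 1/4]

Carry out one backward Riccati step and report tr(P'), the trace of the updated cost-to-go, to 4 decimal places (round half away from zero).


23.0122

BᵀP = [6.2500 1.5000]
S = R + BᵀPB = [1] + [9.2500] = [10.2500]
BᵀPA = [10.8750 -26.5000]
K = S⁻¹·BᵀPA = [1.0610 -2.5854]
A−BK = [0.4390 -1.4146; -1.1220 4.1707]
AᵀP(A−BK) = [1.2744 -3.1341; -3.1341 7.7378]
P' = Q + AᵀP(A−BK) = [6.2744 -9.1341; -9.1341 16.7378]
tr(P') = 23.0122


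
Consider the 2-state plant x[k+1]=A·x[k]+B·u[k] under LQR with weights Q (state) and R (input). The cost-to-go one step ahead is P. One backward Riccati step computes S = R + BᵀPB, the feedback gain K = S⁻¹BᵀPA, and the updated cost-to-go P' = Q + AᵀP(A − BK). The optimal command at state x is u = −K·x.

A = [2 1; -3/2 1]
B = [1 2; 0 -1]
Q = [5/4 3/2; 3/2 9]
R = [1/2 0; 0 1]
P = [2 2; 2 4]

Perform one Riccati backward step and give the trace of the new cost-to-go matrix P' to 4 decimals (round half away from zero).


15.0147

BᵀP = [2.0000 2.0000; 2.0000 0.0000]
S = R + BᵀPB = [1/2 0; 0 1] + [2.0000 2.0000; 2.0000 4.0000] = [2.5000 2.0000; 2.0000 5.0000]
BᵀPA = [1.0000 4.0000; 4.0000 2.0000]
K = S⁻¹·BᵀPA = [-0.3529 1.8824; 0.9412 -0.3529]
A−BK = [0.4706 -0.1765; -0.5588 0.6471]
AᵀP(A−BK) = [1.5882 -1.4706; -1.4706 3.1765]
P' = Q + AᵀP(A−BK) = [2.8382 0.0294; 0.0294 12.1765]
tr(P') = 15.0147


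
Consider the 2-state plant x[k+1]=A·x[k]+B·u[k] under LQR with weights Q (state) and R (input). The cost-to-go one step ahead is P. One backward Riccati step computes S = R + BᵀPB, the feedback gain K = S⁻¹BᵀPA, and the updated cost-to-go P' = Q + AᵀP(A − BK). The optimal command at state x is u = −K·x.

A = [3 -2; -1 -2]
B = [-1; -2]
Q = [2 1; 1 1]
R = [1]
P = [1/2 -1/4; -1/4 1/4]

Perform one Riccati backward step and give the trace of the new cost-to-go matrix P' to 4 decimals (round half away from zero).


BᵀP = [0.0000 -0.2500]
S = R + BᵀPB = [1] + [0.5000] = [1.5000]
BᵀPA = [0.2500 0.5000]
K = S⁻¹·BᵀPA = [0.1667 0.3333]
A−BK = [3.1667 -1.6667; -0.6667 -1.3333]
AᵀP(A−BK) = [6.2083 -1.5833; -1.5833 0.8333]
P' = Q + AᵀP(A−BK) = [8.2083 -0.5833; -0.5833 1.8333]
tr(P') = 10.0417

10.0417


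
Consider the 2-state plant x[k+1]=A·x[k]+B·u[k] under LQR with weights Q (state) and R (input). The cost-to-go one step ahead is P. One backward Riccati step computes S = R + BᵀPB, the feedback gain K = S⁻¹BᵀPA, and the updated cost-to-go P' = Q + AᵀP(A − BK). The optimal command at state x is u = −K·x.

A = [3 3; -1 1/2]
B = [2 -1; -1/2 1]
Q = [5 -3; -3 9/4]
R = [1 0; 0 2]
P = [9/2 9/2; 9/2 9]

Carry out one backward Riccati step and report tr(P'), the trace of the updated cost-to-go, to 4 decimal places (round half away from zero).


BᵀP = [6.7500 4.5000; 0.0000 4.5000]
S = R + BᵀPB = [1 0; 0 2] + [11.2500 -2.2500; -2.2500 4.5000] = [12.2500 -2.2500; -2.2500 6.5000]
BᵀPA = [15.7500 22.5000; -4.5000 2.2500]
K = S⁻¹·BᵀPA = [1.2372 2.0293; -0.2640 1.0486]
A−BK = [0.2615 -0.0101; -0.1174 0.4661]
AᵀP(A−BK) = [1.8256 2.0067; 2.0067 8.2305]
P' = Q + AᵀP(A−BK) = [6.8256 -0.9933; -0.9933 10.4805]
tr(P') = 17.3062

17.3062


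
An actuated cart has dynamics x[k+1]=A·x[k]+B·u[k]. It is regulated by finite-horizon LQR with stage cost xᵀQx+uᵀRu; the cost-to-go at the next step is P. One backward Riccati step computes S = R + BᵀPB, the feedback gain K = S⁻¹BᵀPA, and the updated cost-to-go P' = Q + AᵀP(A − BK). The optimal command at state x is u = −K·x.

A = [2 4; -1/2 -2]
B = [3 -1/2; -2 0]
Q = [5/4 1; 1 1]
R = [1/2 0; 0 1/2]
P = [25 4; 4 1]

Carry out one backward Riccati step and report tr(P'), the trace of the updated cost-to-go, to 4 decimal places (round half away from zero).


3.7953

BᵀP = [67.0000 10.0000; -12.5000 -2.0000]
S = R + BᵀPB = [1/2 0; 0 1/2] + [181.0000 -33.5000; -33.5000 6.2500] = [181.5000 -33.5000; -33.5000 6.7500]
BᵀPA = [129.0000 248.0000; -24.0000 -46.0000]
K = S⁻¹·BᵀPA = [0.6488 1.2928; -0.3354 -0.3985]
A−BK = [-0.1142 -0.0778; 0.7977 0.5857]
AᵀP(A−BK) = [0.5003 0.6598; 0.6598 1.0450]
P' = Q + AᵀP(A−BK) = [1.7503 1.6598; 1.6598 2.0450]
tr(P') = 3.7953


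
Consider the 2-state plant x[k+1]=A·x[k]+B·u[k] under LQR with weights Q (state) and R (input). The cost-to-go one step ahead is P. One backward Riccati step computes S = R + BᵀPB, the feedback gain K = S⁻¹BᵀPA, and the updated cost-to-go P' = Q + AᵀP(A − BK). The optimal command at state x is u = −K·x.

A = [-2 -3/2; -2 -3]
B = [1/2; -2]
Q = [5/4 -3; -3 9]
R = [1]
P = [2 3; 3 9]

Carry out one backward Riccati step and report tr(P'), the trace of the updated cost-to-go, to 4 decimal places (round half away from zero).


BᵀP = [-5.0000 -16.5000]
S = R + BᵀPB = [1] + [30.5000] = [31.5000]
BᵀPA = [43.0000 57.0000]
K = S⁻¹·BᵀPA = [1.3651 1.8095]
A−BK = [-2.6825 -2.4048; 0.7302 0.6190]
AᵀP(A−BK) = [9.3016 9.1905; 9.1905 9.3571]
P' = Q + AᵀP(A−BK) = [10.5516 6.1905; 6.1905 18.3571]
tr(P') = 28.9087

28.9087
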